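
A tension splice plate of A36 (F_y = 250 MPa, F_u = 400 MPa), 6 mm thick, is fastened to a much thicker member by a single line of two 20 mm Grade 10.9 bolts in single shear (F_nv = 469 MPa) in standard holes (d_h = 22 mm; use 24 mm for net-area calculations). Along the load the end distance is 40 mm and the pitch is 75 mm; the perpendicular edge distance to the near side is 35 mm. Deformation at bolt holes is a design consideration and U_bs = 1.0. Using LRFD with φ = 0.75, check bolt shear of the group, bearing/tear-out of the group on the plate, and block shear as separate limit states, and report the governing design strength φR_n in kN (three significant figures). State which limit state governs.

119 kN (block shear governs)

Bolt shear: A_b = π·20²/4 = 314.2 mm²; R_n = 469 × 314.2 × 2 × 1 / 1000 = 294.7 kN → 0.75 × 294.7 = 221 kN.
Bearing: edge l_c = 29, r_n = 83.52 kN; interior l_c = 53, r_n = 115.2 kN; R_n = 83.52 + 1·115.2 = 198.7 kN → 149 kN.
Block shear: A_gv = 690, A_nv = 474, A_nt = 138 mm²; R_n = min(0.6F_uA_nv, 0.6F_yA_gv) + U_bs·F_u·A_nt = 158.7 kN → 119 kN.
Block shear governs: 119 kN.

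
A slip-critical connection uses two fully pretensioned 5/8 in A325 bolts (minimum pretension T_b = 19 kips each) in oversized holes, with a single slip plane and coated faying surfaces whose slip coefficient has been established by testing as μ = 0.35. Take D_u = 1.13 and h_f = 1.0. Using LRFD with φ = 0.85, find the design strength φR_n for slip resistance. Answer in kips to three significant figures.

R_n = μ · D_u · h_f · T_b · n_s · n_b = 0.35 × 1.13 × 1.0 × 19 × 1 × 2 = 15.03 kips.
Design strength φR_n = 0.85 × 15.03 = 12.8 kips.

12.8 kips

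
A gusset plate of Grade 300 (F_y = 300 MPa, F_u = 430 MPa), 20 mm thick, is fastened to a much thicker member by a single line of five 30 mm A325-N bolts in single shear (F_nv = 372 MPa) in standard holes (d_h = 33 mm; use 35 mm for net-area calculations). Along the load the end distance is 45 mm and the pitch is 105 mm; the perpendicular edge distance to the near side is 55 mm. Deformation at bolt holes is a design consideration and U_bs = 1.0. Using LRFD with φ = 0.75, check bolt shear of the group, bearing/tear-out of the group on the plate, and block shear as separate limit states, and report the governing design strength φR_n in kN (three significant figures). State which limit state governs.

986 kN (bolt shear governs)

Bolt shear: A_b = π·30²/4 = 706.9 mm²; R_n = 372 × 706.9 × 5 × 1 / 1000 = 1315 kN → 0.75 × 1315 = 986 kN.
Bearing: edge l_c = 28.5, r_n = 294.1 kN; interior l_c = 72, r_n = 619.2 kN; R_n = 294.1 + 4·619.2 = 2771 kN → 2080 kN.
Block shear: A_gv = 9300, A_nv = 6150, A_nt = 750 mm²; R_n = min(0.6F_uA_nv, 0.6F_yA_gv) + U_bs·F_u·A_nt = 1909 kN → 1430 kN.
Bolt shear governs: 986 kN.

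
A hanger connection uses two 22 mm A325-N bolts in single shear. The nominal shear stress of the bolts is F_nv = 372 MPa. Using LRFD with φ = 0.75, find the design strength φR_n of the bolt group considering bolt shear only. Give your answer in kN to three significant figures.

A_b = π × 22² / 4 = 380.1 mm².
R_n = F_nv · A_b · n · n_s = 372 × 380.1 × 2 × 1 / 1000 = 282.8 kN.
Design strength φR_n = 0.75 × 282.8 = 212 kN.

212 kN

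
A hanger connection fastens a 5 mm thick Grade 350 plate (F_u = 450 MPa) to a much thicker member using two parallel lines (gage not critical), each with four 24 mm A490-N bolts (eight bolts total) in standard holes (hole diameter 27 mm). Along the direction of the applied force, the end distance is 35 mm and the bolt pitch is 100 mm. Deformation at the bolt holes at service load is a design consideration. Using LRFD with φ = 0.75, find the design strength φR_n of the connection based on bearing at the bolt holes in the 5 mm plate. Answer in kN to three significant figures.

670 kN

Per bolt r_n = 1.2 l_c t F_u ≤ 2.4 d t F_u; upper limit = 2.4 × 24 × 5 × 450 / 1000 = 129.6 kN.
Edge bolt: l_c = 35 − 27/2 = 21.5 mm → 1.2 × 21.5 × 5 × 450 / 1000 = 58.05 → r_n = 58.05 kN.
Interior bolts: l_c = 100 − 27 = 73 mm → 1.2 × 73 × 5 × 450 / 1000 = 197.1 → r_n = 129.6 kN.
R_n = 2 × 58.05 + 6 × 129.6 = 893.7 kN.
Design strength φR_n = 0.75 × 893.7 = 670 kN.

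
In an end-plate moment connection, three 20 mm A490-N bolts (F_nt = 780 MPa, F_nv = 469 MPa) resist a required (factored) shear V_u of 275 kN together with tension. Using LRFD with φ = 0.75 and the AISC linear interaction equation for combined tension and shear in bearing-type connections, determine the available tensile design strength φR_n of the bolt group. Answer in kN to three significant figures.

259 kN

A_b = π·20²/4 = 314.2 mm²; f_rv = 275 × 1000 / (3 × 314.2) = 291.8 MPa.
F'_nt = 1.3 F_nt − (F_nt / φF_nv) f_rv = 1.3·780 − (780/(0.75·469))·291.8 = 367 MPa, capped at F_nt → F'_nt = 367 MPa.
R_n = F'_nt · A_b · n = 367 × 314.2 × 3 / 1000 = 345.9 kN.
Design strength φR_n = 0.75 × 345.9 = 259 kN.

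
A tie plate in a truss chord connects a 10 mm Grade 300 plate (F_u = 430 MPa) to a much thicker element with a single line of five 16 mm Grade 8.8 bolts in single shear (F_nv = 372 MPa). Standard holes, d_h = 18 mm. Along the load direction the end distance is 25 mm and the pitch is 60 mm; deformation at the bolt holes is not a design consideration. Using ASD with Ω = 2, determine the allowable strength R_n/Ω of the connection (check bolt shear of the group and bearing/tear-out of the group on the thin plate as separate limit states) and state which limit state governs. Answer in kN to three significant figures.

Bolt shear: A_b = π·16²/4 = 201.1 mm²; R_n = 372 × 201.1 × 5 × 1 / 1000 = 374 kN → 374 / 2 = 187 kN.
Bearing (1.5 l_c t F_u ≤ 3.0 d t F_u): upper limit = 3.0·16·10·430 / 1000 = 206.4 kN.
  Edge l_c = 25 − 18/2 = 16 → r_n = 103.2 kN; interior l_c = 60 − 18 = 42 → r_n = 206.4 kN.
  R_n,bearing = 1·103.2 + 4·206.4 = 928.8 kN → 928.8 / 2 = 464 kN.
Bolt shear governs: 187 kN.

187 kN (bolt shear governs)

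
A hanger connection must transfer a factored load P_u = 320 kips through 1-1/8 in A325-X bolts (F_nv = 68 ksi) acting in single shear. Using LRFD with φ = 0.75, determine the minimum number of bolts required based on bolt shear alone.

A_b = π·1.125²/4 = 0.994 in².
Per-bolt design strength φR_n = 0.75 × 68 × 0.994 × 1 = 50.69 kips.
n ≥ 320 / 50.69 = 6.312 → use 7 bolts.

7 bolts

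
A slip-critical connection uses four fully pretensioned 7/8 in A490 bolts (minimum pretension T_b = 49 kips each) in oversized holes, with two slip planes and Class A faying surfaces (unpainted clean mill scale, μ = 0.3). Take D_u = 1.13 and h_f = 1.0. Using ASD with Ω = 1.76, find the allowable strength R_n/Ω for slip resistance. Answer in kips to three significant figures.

R_n = μ · D_u · h_f · T_b · n_s · n_b = 0.3 × 1.13 × 1.0 × 49 × 2 × 4 = 132.9 kips.
Allowable strength R_n/Ω = 132.9 / 1.76 = 75.5 kips.

75.5 kips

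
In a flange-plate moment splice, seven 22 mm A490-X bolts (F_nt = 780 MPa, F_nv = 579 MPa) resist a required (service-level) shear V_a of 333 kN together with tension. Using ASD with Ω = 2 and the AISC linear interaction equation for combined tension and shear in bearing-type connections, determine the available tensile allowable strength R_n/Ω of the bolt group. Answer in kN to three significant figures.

A_b = π·22²/4 = 380.1 mm²; f_rv = 333 × 1000 / (7 × 380.1) = 125.1 MPa.
F'_nt = 1.3 F_nt − (Ω F_nt / F_nv) f_rv = 1.3·780 − (2·780/579)·125.1 = 676.8 MPa, capped at F_nt → F'_nt = 676.8 MPa.
R_n = F'_nt · A_b · n = 676.8 × 380.1 × 7 / 1000 = 1801 kN.
Allowable strength R_n/Ω = 1801 / 2 = 900 kN.

900 kN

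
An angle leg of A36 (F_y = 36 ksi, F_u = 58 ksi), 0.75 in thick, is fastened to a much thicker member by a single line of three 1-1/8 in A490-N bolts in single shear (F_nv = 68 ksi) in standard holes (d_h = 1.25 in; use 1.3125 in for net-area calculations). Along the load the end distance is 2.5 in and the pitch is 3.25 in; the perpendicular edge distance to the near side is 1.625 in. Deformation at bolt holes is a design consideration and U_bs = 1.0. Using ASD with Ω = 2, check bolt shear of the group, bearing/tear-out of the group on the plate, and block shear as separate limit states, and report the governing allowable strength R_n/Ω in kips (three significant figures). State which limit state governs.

Bolt shear: A_b = π·1.125²/4 = 0.994 in²; R_n = 68 × 0.994 × 3 × 1 = 202.8 kips → 202.8 / 2 = 101 kips.
Bearing: edge l_c = 1.875, r_n = 97.88 kips; interior l_c = 2, r_n = 104.4 kips; R_n = 97.88 + 2·104.4 = 306.7 kips → 153 kips.
Block shear: A_gv = 6.75, A_nv = 4.289, A_nt = 0.7266 in²; R_n = min(0.6F_uA_nv, 0.6F_yA_gv) + U_bs·F_u·A_nt = 187.9 kips → 94 kips.
Block shear governs: 94 kips.

94 kips (block shear governs)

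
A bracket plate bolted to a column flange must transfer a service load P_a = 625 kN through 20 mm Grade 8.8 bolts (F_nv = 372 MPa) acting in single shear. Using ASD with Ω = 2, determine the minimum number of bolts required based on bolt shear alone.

A_b = π·20²/4 = 314.2 mm².
Per-bolt allowable strength R_n/Ω = 372 × 314.2 × 1 / 1000 / 2 = 58.43 kN.
n ≥ 625 / 58.43 = 10.7 → use 11 bolts.

11 bolts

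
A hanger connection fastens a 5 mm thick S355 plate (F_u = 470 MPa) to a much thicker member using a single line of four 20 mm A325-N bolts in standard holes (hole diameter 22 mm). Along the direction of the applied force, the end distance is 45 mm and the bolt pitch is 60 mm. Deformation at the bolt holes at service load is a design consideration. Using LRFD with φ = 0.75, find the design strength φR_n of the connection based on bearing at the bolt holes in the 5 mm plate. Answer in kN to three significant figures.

Per bolt r_n = 1.2 l_c t F_u ≤ 2.4 d t F_u; upper limit = 2.4 × 20 × 5 × 470 / 1000 = 112.8 kN.
Edge bolt: l_c = 45 − 22/2 = 34 mm → 1.2 × 34 × 5 × 470 / 1000 = 95.88 → r_n = 95.88 kN.
Interior bolts: l_c = 60 − 22 = 38 mm → 1.2 × 38 × 5 × 470 / 1000 = 107.2 → r_n = 107.2 kN.
R_n = 1 × 95.88 + 3 × 107.2 = 417.4 kN.
Design strength φR_n = 0.75 × 417.4 = 313 kN.

313 kN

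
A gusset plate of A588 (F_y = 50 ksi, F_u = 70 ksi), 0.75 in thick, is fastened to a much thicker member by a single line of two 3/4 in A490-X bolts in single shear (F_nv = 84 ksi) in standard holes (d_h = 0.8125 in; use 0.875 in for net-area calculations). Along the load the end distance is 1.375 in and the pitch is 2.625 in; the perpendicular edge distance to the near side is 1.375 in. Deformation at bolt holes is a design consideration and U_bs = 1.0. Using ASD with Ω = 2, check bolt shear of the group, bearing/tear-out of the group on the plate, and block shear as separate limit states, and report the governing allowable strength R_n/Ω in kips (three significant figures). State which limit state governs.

37.1 kips (bolt shear governs)

Bolt shear: A_b = π·0.75²/4 = 0.4418 in²; R_n = 84 × 0.4418 × 2 × 1 = 74.22 kips → 74.22 / 2 = 37.1 kips.
Bearing: edge l_c = 0.9688, r_n = 61.03 kips; interior l_c = 1.812, r_n = 94.5 kips; R_n = 61.03 + 1·94.5 = 155.5 kips → 77.8 kips.
Block shear: A_gv = 3, A_nv = 2.016, A_nt = 0.7031 in²; R_n = min(0.6F_uA_nv, 0.6F_yA_gv) + U_bs·F_u·A_nt = 133.9 kips → 66.9 kips.
Bolt shear governs: 37.1 kips.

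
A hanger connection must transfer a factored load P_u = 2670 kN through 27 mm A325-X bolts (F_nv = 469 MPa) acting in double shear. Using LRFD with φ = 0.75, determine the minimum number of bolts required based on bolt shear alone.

7 bolts

A_b = π·27²/4 = 572.6 mm².
Per-bolt design strength φR_n = 0.75 × 469 × 572.6 × 2 / 1000 = 402.8 kN.
n ≥ 2670 / 402.8 = 6.629 → use 7 bolts.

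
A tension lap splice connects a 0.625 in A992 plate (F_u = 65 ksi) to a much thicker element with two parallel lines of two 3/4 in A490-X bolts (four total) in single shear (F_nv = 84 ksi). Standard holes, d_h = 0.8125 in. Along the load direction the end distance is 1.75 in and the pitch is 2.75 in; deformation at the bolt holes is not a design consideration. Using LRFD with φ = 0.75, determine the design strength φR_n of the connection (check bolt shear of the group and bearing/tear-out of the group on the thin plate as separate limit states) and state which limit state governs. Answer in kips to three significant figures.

Bolt shear: A_b = π·0.75²/4 = 0.4418 in²; R_n = 84 × 0.4418 × 4 × 1 = 148.4 kips → 0.75 × 148.4 = 111 kips.
Bearing (1.5 l_c t F_u ≤ 3.0 d t F_u): upper limit = 3.0·0.75·0.625·65 = 91.41 kips.
  Edge l_c = 1.75 − 0.8125/2 = 1.344 → r_n = 81.88 kips; interior l_c = 2.75 − 0.8125 = 1.938 → r_n = 91.41 kips.
  R_n,bearing = 2·81.88 + 2·91.41 = 346.6 kips → 0.75 × 346.6 = 260 kips.
Bolt shear governs: 111 kips.

111 kips (bolt shear governs)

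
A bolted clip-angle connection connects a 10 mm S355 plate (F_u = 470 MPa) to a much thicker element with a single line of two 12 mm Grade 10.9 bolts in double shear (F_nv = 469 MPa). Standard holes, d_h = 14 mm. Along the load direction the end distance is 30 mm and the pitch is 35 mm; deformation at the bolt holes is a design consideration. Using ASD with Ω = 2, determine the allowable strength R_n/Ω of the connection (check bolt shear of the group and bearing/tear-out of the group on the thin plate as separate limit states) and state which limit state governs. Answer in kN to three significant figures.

Bolt shear: A_b = π·12²/4 = 113.1 mm²; R_n = 469 × 113.1 × 2 × 2 / 1000 = 212.2 kN → 212.2 / 2 = 106 kN.
Bearing (1.2 l_c t F_u ≤ 2.4 d t F_u): upper limit = 2.4·12·10·470 / 1000 = 135.4 kN.
  Edge l_c = 30 − 14/2 = 23 → r_n = 129.7 kN; interior l_c = 35 − 14 = 21 → r_n = 118.4 kN.
  R_n,bearing = 1·129.7 + 1·118.4 = 248.2 kN → 248.2 / 2 = 124 kN.
Bolt shear governs: 106 kN.

106 kN (bolt shear governs)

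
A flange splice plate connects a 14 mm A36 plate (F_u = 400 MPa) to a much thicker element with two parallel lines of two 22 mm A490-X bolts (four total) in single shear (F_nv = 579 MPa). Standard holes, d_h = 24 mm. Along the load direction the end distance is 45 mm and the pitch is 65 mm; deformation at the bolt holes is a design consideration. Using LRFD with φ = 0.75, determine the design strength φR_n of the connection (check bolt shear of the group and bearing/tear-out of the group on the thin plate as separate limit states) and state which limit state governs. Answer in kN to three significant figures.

Bolt shear: A_b = π·22²/4 = 380.1 mm²; R_n = 579 × 380.1 × 4 × 1 / 1000 = 880.4 kN → 0.75 × 880.4 = 660 kN.
Bearing (1.2 l_c t F_u ≤ 2.4 d t F_u): upper limit = 2.4·22·14·400 / 1000 = 295.7 kN.
  Edge l_c = 45 − 24/2 = 33 → r_n = 221.8 kN; interior l_c = 65 − 24 = 41 → r_n = 275.5 kN.
  R_n,bearing = 2·221.8 + 2·275.5 = 994.6 kN → 0.75 × 994.6 = 746 kN.
Bolt shear governs: 660 kN.

660 kN (bolt shear governs)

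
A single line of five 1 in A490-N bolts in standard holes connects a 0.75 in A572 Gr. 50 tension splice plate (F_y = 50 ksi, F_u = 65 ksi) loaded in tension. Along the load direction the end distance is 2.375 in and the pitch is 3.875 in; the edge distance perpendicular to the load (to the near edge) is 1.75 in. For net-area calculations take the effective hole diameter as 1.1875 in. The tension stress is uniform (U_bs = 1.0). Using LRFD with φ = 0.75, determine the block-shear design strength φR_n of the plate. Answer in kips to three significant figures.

Shear plane L_v = 2.375 + 4·3.875 = 17.88 in; A_gv = 17.88 × 0.75 = 13.41 in².
A_nv = (17.88 − 4.5·1.1875) × 0.75 = 9.398 in².
A_nt = (1.75 − 0.5·1.1875) × 0.75 = 0.8672 in².
0.6 F_u A_nv = 366.5 kips; 0.6 F_y A_gv = 402.2 kips → shear rupture governs the shear term.
R_n = 366.5 + 1.0 × 65 × 0.8672 = 422.9 kips.
Design strength φR_n = 0.75 × 422.9 = 317 kips.

317 kips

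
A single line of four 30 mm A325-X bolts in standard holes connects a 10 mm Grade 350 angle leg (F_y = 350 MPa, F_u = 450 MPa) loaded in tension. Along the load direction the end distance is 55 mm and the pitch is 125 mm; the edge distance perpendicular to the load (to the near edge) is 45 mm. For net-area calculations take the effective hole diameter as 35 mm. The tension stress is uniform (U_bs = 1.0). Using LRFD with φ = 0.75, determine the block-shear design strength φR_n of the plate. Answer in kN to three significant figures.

Shear plane L_v = 55 + 3·125 = 430 mm; A_gv = 430 × 10 = 4300 mm².
A_nv = (430 − 3.5·35) × 10 = 3075 mm².
A_nt = (45 − 0.5·35) × 10 = 275 mm².
0.6 F_u A_nv = 830.2 kN; 0.6 F_y A_gv = 903 kN → shear rupture governs the shear term.
R_n = 830.2 + 1.0 × 450 × 275 / 1000 = 954 kN.
Design strength φR_n = 0.75 × 954 = 716 kN.

716 kN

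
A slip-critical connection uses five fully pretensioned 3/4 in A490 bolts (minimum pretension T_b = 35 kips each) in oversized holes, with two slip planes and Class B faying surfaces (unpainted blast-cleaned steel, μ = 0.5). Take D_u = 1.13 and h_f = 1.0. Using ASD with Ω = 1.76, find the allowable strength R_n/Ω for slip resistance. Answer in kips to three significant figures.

112 kips

R_n = μ · D_u · h_f · T_b · n_s · n_b = 0.5 × 1.13 × 1.0 × 35 × 2 × 5 = 197.8 kips.
Allowable strength R_n/Ω = 197.8 / 1.76 = 112 kips.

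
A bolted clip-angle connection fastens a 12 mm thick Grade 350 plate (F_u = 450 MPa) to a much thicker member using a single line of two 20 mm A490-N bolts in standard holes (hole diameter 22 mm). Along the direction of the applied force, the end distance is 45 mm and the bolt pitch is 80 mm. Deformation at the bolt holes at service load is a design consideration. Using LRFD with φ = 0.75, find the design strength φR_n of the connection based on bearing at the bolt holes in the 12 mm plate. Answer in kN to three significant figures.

Per bolt r_n = 1.2 l_c t F_u ≤ 2.4 d t F_u; upper limit = 2.4 × 20 × 12 × 450 / 1000 = 259.2 kN.
Edge bolt: l_c = 45 − 22/2 = 34 mm → 1.2 × 34 × 12 × 450 / 1000 = 220.3 → r_n = 220.3 kN.
Interior bolts: l_c = 80 − 22 = 58 mm → 1.2 × 58 × 12 × 450 / 1000 = 375.8 → r_n = 259.2 kN.
R_n = 1 × 220.3 + 1 × 259.2 = 479.5 kN.
Design strength φR_n = 0.75 × 479.5 = 360 kN.

360 kN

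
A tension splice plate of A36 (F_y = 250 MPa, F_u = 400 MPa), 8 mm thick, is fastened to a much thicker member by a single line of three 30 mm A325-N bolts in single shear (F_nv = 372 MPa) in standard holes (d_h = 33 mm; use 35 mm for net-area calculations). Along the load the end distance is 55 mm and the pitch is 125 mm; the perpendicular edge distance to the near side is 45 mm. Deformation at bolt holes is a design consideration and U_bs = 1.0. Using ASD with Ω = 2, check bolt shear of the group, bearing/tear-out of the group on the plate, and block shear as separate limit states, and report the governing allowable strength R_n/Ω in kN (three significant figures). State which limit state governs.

227 kN (block shear governs)

Bolt shear: A_b = π·30²/4 = 706.9 mm²; R_n = 372 × 706.9 × 3 × 1 / 1000 = 788.9 kN → 788.9 / 2 = 394 kN.
Bearing: edge l_c = 38.5, r_n = 147.8 kN; interior l_c = 92, r_n = 230.4 kN; R_n = 147.8 + 2·230.4 = 608.6 kN → 304 kN.
Block shear: A_gv = 2440, A_nv = 1740, A_nt = 220 mm²; R_n = min(0.6F_uA_nv, 0.6F_yA_gv) + U_bs·F_u·A_nt = 454 kN → 227 kN.
Block shear governs: 227 kN.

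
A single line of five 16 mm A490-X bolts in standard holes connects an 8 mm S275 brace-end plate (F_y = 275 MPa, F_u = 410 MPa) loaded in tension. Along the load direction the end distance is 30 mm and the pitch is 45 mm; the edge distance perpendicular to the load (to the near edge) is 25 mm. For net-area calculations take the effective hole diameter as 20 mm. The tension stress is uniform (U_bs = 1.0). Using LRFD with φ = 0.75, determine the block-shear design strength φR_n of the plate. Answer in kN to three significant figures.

214 kN

Shear plane L_v = 30 + 4·45 = 210 mm; A_gv = 210 × 8 = 1680 mm².
A_nv = (210 − 4.5·20) × 8 = 960 mm².
A_nt = (25 − 0.5·20) × 8 = 120 mm².
0.6 F_u A_nv = 236.2 kN; 0.6 F_y A_gv = 277.2 kN → shear rupture governs the shear term.
R_n = 236.2 + 1.0 × 410 × 120 / 1000 = 285.4 kN.
Design strength φR_n = 0.75 × 285.4 = 214 kN.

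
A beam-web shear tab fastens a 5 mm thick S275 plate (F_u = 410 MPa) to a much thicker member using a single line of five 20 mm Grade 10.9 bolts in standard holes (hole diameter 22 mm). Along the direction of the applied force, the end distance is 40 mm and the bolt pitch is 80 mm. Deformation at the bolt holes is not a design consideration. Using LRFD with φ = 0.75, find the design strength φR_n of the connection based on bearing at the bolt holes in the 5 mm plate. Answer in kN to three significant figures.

436 kN

Per bolt r_n = 1.5 l_c t F_u ≤ 3.0 d t F_u; upper limit = 3.0 × 20 × 5 × 410 / 1000 = 123 kN.
Edge bolt: l_c = 40 − 22/2 = 29 mm → 1.5 × 29 × 5 × 410 / 1000 = 89.17 → r_n = 89.17 kN.
Interior bolts: l_c = 80 − 22 = 58 mm → 1.5 × 58 × 5 × 410 / 1000 = 178.3 → r_n = 123 kN.
R_n = 1 × 89.17 + 4 × 123 = 581.2 kN.
Design strength φR_n = 0.75 × 581.2 = 436 kN.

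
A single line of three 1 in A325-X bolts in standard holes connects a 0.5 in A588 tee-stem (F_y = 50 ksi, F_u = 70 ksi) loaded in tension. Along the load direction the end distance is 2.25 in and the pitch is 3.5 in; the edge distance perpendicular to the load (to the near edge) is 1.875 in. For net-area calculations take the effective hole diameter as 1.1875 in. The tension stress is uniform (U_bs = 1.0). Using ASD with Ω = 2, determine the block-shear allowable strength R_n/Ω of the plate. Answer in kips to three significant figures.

88.4 kips

Shear plane L_v = 2.25 + 2·3.5 = 9.25 in; A_gv = 9.25 × 0.5 = 4.625 in².
A_nv = (9.25 − 2.5·1.1875) × 0.5 = 3.141 in².
A_nt = (1.875 − 0.5·1.1875) × 0.5 = 0.6406 in².
0.6 F_u A_nv = 131.9 kips; 0.6 F_y A_gv = 138.8 kips → shear rupture governs the shear term.
R_n = 131.9 + 1.0 × 70 × 0.6406 = 176.8 kips.
Allowable strength R_n/Ω = 176.8 / 2 = 88.4 kips.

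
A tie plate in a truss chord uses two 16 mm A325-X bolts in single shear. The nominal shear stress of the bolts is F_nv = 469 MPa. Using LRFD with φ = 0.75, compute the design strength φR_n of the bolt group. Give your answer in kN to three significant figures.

141 kN

A_b = π × 16² / 4 = 201.1 mm².
R_n = F_nv · A_b · n · n_s = 469 × 201.1 × 2 × 1 / 1000 = 188.6 kN.
Design strength φR_n = 0.75 × 188.6 = 141 kN.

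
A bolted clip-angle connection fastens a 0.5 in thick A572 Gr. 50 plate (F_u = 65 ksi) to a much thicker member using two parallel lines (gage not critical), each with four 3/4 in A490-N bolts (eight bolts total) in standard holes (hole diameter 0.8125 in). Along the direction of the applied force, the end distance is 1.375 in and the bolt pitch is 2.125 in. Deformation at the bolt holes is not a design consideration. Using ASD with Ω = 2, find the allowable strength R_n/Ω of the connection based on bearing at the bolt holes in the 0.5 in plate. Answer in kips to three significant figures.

Per bolt r_n = 1.5 l_c t F_u ≤ 3.0 d t F_u; upper limit = 3.0 × 0.75 × 0.5 × 65 = 73.12 kips.
Edge bolt: l_c = 1.375 − 0.8125/2 = 0.9688 in → 1.5 × 0.9688 × 0.5 × 65 = 47.23 → r_n = 47.23 kips.
Interior bolts: l_c = 2.125 − 0.8125 = 1.312 in → 1.5 × 1.312 × 0.5 × 65 = 63.98 → r_n = 63.98 kips.
R_n = 2 × 47.23 + 6 × 63.98 = 478.4 kips.
Allowable strength R_n/Ω = 478.4 / 2 = 239 kips.

239 kips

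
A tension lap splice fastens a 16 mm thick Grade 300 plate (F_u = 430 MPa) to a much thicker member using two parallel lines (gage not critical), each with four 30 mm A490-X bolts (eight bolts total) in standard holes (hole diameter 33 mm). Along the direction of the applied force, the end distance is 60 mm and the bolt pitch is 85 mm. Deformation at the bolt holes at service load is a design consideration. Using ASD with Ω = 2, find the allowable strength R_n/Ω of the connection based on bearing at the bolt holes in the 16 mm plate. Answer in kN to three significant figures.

1650 kN

Per bolt r_n = 1.2 l_c t F_u ≤ 2.4 d t F_u; upper limit = 2.4 × 30 × 16 × 430 / 1000 = 495.4 kN.
Edge bolt: l_c = 60 − 33/2 = 43.5 mm → 1.2 × 43.5 × 16 × 430 / 1000 = 359.1 → r_n = 359.1 kN.
Interior bolts: l_c = 85 − 33 = 52 mm → 1.2 × 52 × 16 × 430 / 1000 = 429.3 → r_n = 429.3 kN.
R_n = 2 × 359.1 + 6 × 429.3 = 3294 kN.
Allowable strength R_n/Ω = 3294 / 2 = 1650 kN.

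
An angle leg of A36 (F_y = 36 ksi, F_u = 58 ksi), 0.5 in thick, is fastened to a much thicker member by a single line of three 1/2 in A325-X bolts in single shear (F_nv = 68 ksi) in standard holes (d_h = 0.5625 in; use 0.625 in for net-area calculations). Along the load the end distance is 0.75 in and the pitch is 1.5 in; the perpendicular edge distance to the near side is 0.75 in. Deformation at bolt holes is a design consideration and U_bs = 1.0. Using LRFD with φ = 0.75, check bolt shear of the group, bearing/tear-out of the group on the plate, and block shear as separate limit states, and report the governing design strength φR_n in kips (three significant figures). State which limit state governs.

Bolt shear: A_b = π·0.5²/4 = 0.1963 in²; R_n = 68 × 0.1963 × 3 × 1 = 40.06 kips → 0.75 × 40.06 = 30 kips.
Bearing: edge l_c = 0.4688, r_n = 16.31 kips; interior l_c = 0.9375, r_n = 32.62 kips; R_n = 16.31 + 2·32.62 = 81.56 kips → 61.2 kips.
Block shear: A_gv = 1.875, A_nv = 1.094, A_nt = 0.2188 in²; R_n = min(0.6F_uA_nv, 0.6F_yA_gv) + U_bs·F_u·A_nt = 50.75 kips → 38.1 kips.
Bolt shear governs: 30 kips.

30 kips (bolt shear governs)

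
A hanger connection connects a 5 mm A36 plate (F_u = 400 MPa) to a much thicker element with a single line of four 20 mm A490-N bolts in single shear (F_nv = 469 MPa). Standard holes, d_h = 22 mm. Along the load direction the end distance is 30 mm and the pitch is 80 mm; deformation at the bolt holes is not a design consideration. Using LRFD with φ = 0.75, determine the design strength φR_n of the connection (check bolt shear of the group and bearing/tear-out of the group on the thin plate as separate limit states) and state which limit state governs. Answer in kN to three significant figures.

Bolt shear: A_b = π·20²/4 = 314.2 mm²; R_n = 469 × 314.2 × 4 × 1 / 1000 = 589.4 kN → 0.75 × 589.4 = 442 kN.
Bearing (1.5 l_c t F_u ≤ 3.0 d t F_u): upper limit = 3.0·20·5·400 / 1000 = 120 kN.
  Edge l_c = 30 − 22/2 = 19 → r_n = 57 kN; interior l_c = 80 − 22 = 58 → r_n = 120 kN.
  R_n,bearing = 1·57 + 3·120 = 417 kN → 0.75 × 417 = 313 kN.
Bearing governs: 313 kN.

313 kN (bearing governs)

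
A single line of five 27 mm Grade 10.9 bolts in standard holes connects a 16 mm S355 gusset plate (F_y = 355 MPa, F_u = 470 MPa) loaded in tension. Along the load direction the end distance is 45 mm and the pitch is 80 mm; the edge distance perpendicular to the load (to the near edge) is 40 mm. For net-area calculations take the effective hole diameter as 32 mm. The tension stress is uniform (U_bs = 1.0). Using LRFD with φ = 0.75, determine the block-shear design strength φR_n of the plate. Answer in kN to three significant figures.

Shear plane L_v = 45 + 4·80 = 365 mm; A_gv = 365 × 16 = 5840 mm².
A_nv = (365 − 4.5·32) × 16 = 3536 mm².
A_nt = (40 − 0.5·32) × 16 = 384 mm².
0.6 F_u A_nv = 997.2 kN; 0.6 F_y A_gv = 1244 kN → shear rupture governs the shear term.
R_n = 997.2 + 1.0 × 470 × 384 / 1000 = 1178 kN.
Design strength φR_n = 0.75 × 1178 = 883 kN.

883 kN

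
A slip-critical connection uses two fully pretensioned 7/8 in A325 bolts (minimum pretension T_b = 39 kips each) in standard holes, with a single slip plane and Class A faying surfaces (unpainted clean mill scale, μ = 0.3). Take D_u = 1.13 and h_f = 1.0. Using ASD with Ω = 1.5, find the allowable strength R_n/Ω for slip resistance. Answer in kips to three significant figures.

R_n = μ · D_u · h_f · T_b · n_s · n_b = 0.3 × 1.13 × 1.0 × 39 × 1 × 2 = 26.44 kips.
Allowable strength R_n/Ω = 26.44 / 1.5 = 17.6 kips.

17.6 kips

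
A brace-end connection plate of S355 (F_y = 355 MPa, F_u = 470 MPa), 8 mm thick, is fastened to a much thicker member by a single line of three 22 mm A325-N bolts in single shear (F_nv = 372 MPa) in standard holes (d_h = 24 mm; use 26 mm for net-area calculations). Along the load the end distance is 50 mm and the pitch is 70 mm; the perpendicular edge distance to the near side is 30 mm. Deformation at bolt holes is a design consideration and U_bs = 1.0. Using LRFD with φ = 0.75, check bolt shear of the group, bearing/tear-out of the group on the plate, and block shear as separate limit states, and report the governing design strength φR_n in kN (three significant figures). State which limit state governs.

259 kN (block shear governs)

Bolt shear: A_b = π·22²/4 = 380.1 mm²; R_n = 372 × 380.1 × 3 × 1 / 1000 = 424.2 kN → 0.75 × 424.2 = 318 kN.
Bearing: edge l_c = 38, r_n = 171.5 kN; interior l_c = 46, r_n = 198.5 kN; R_n = 171.5 + 2·198.5 = 568.5 kN → 426 kN.
Block shear: A_gv = 1520, A_nv = 1000, A_nt = 136 mm²; R_n = min(0.6F_uA_nv, 0.6F_yA_gv) + U_bs·F_u·A_nt = 345.9 kN → 259 kN.
Block shear governs: 259 kN.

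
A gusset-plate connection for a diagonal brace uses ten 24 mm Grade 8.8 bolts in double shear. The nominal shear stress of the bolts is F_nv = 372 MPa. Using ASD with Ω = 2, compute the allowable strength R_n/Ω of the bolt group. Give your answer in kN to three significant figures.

1680 kN

A_b = π × 24² / 4 = 452.4 mm².
R_n = F_nv · A_b · n · n_s = 372 × 452.4 × 10 × 2 / 1000 = 3366 kN.
Allowable strength R_n/Ω = 3366 / 2 = 1680 kN.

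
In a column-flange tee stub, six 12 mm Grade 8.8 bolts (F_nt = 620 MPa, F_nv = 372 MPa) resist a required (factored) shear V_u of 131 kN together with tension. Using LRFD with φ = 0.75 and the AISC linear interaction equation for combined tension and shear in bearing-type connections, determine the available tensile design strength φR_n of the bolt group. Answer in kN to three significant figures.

A_b = π·12²/4 = 113.1 mm²; f_rv = 131 × 1000 / (6 × 113.1) = 193 MPa.
F'_nt = 1.3 F_nt − (F_nt / φF_nv) f_rv = 1.3·620 − (620/(0.75·372))·193 = 377 MPa, capped at F_nt → F'_nt = 377 MPa.
R_n = F'_nt · A_b · n = 377 × 113.1 × 6 / 1000 = 255.8 kN.
Design strength φR_n = 0.75 × 255.8 = 192 kN.

192 kN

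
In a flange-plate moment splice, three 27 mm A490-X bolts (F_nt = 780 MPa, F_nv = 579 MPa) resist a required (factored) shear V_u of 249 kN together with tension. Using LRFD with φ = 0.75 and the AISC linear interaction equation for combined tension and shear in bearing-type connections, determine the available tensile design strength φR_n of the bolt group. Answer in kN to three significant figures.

971 kN

A_b = π·27²/4 = 572.6 mm²; f_rv = 249 × 1000 / (3 × 572.6) = 145 MPa.
F'_nt = 1.3 F_nt − (F_nt / φF_nv) f_rv = 1.3·780 − (780/(0.75·579))·145 = 753.6 MPa, capped at F_nt → F'_nt = 753.6 MPa.
R_n = F'_nt · A_b · n = 753.6 × 572.6 × 3 / 1000 = 1294 kN.
Design strength φR_n = 0.75 × 1294 = 971 kN.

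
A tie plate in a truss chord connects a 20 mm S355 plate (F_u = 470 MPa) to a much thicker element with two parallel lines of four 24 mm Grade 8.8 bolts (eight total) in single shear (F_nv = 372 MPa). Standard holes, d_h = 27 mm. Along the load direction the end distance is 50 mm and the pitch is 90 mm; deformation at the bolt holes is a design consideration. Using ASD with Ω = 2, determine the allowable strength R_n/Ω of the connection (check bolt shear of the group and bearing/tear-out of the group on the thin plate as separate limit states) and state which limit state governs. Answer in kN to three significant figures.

Bolt shear: A_b = π·24²/4 = 452.4 mm²; R_n = 372 × 452.4 × 8 × 1 / 1000 = 1346 kN → 1346 / 2 = 673 kN.
Bearing (1.2 l_c t F_u ≤ 2.4 d t F_u): upper limit = 2.4·24·20·470 / 1000 = 541.4 kN.
  Edge l_c = 50 − 27/2 = 36.5 → r_n = 411.7 kN; interior l_c = 90 − 27 = 63 → r_n = 541.4 kN.
  R_n,bearing = 2·411.7 + 6·541.4 = 4072 kN → 4072 / 2 = 2040 kN.
Bolt shear governs: 673 kN.

673 kN (bolt shear governs)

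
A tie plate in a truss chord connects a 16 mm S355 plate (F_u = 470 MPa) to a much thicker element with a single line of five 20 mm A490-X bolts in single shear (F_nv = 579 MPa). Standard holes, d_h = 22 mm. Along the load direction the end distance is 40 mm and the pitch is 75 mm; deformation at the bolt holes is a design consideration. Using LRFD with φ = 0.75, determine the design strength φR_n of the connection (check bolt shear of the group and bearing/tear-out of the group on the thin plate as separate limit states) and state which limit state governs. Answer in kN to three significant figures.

682 kN (bolt shear governs)

Bolt shear: A_b = π·20²/4 = 314.2 mm²; R_n = 579 × 314.2 × 5 × 1 / 1000 = 909.5 kN → 0.75 × 909.5 = 682 kN.
Bearing (1.2 l_c t F_u ≤ 2.4 d t F_u): upper limit = 2.4·20·16·470 / 1000 = 361 kN.
  Edge l_c = 40 − 22/2 = 29 → r_n = 261.7 kN; interior l_c = 75 − 22 = 53 → r_n = 361 kN.
  R_n,bearing = 1·261.7 + 4·361 = 1706 kN → 0.75 × 1706 = 1280 kN.
Bolt shear governs: 682 kN.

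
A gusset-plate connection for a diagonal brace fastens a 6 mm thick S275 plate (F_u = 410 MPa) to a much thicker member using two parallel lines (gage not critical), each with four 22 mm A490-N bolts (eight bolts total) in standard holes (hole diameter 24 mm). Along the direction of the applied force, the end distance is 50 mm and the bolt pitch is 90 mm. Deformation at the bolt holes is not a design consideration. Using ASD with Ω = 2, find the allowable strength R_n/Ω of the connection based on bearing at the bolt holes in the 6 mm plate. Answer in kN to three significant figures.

627 kN

Per bolt r_n = 1.5 l_c t F_u ≤ 3.0 d t F_u; upper limit = 3.0 × 22 × 6 × 410 / 1000 = 162.4 kN.
Edge bolt: l_c = 50 − 24/2 = 38 mm → 1.5 × 38 × 6 × 410 / 1000 = 140.2 → r_n = 140.2 kN.
Interior bolts: l_c = 90 − 24 = 66 mm → 1.5 × 66 × 6 × 410 / 1000 = 243.5 → r_n = 162.4 kN.
R_n = 2 × 140.2 + 6 × 162.4 = 1255 kN.
Allowable strength R_n/Ω = 1255 / 2 = 627 kN.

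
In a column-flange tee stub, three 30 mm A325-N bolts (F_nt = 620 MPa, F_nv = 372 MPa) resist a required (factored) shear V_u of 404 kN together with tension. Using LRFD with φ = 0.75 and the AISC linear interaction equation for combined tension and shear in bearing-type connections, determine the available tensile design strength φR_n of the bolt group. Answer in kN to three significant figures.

609 kN

A_b = π·30²/4 = 706.9 mm²; f_rv = 404 × 1000 / (3 × 706.9) = 190.5 MPa.
F'_nt = 1.3 F_nt − (F_nt / φF_nv) f_rv = 1.3·620 − (620/(0.75·372))·190.5 = 382.6 MPa, capped at F_nt → F'_nt = 382.6 MPa.
R_n = F'_nt · A_b · n = 382.6 × 706.9 × 3 / 1000 = 811.4 kN.
Design strength φR_n = 0.75 × 811.4 = 609 kN.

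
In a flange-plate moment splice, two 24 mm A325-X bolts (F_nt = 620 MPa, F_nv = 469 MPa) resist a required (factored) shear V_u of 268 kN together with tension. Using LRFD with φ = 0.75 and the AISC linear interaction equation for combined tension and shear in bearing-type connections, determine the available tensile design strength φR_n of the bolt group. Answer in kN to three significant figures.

193 kN

A_b = π·24²/4 = 452.4 mm²; f_rv = 268 × 1000 / (2 × 452.4) = 296.2 MPa.
F'_nt = 1.3 F_nt − (F_nt / φF_nv) f_rv = 1.3·620 − (620/(0.75·469))·296.2 = 283.9 MPa, capped at F_nt → F'_nt = 283.9 MPa.
R_n = F'_nt · A_b · n = 283.9 × 452.4 × 2 / 1000 = 256.9 kN.
Design strength φR_n = 0.75 × 256.9 = 193 kN.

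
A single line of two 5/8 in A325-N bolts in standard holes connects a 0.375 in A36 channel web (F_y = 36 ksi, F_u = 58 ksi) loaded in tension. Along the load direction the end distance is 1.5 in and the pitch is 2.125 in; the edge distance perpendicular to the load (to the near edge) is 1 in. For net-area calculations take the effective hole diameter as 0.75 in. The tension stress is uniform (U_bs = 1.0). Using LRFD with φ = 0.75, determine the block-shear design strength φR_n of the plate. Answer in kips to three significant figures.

Shear plane L_v = 1.5 + 1·2.125 = 3.625 in; A_gv = 3.625 × 0.375 = 1.359 in².
A_nv = (3.625 − 1.5·0.75) × 0.375 = 0.9375 in².
A_nt = (1 − 0.5·0.75) × 0.375 = 0.2344 in².
0.6 F_u A_nv = 32.62 kips; 0.6 F_y A_gv = 29.36 kips → shear yielding governs the shear term.
R_n = 29.36 + 1.0 × 58 × 0.2344 = 42.96 kips.
Design strength φR_n = 0.75 × 42.96 = 32.2 kips.

32.2 kips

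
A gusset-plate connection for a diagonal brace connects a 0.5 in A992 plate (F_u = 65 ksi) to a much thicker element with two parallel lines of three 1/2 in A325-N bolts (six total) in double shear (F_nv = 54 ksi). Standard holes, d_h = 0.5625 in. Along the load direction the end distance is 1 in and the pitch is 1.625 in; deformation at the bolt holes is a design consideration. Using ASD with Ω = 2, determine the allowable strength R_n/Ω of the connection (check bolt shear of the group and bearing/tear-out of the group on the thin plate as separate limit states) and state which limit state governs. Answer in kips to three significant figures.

63.6 kips (bolt shear governs)

Bolt shear: A_b = π·0.5²/4 = 0.1963 in²; R_n = 54 × 0.1963 × 6 × 2 = 127.2 kips → 127.2 / 2 = 63.6 kips.
Bearing (1.2 l_c t F_u ≤ 2.4 d t F_u): upper limit = 2.4·0.5·0.5·65 = 39 kips.
  Edge l_c = 1 − 0.5625/2 = 0.7188 → r_n = 28.03 kips; interior l_c = 1.625 − 0.5625 = 1.062 → r_n = 39 kips.
  R_n,bearing = 2·28.03 + 4·39 = 212.1 kips → 212.1 / 2 = 106 kips.
Bolt shear governs: 63.6 kips.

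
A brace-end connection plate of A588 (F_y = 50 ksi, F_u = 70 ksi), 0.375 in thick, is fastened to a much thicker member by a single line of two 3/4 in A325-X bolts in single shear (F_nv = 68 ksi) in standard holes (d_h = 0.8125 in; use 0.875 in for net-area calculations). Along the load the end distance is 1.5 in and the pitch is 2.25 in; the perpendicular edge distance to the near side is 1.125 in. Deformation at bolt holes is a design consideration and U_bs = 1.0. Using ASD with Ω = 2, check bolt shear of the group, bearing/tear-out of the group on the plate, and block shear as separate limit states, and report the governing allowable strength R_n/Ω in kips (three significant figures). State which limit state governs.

28.2 kips (block shear governs)

Bolt shear: A_b = π·0.75²/4 = 0.4418 in²; R_n = 68 × 0.4418 × 2 × 1 = 60.08 kips → 60.08 / 2 = 30 kips.
Bearing: edge l_c = 1.094, r_n = 34.45 kips; interior l_c = 1.438, r_n = 45.28 kips; R_n = 34.45 + 1·45.28 = 79.73 kips → 39.9 kips.
Block shear: A_gv = 1.406, A_nv = 0.9141, A_nt = 0.2578 in²; R_n = min(0.6F_uA_nv, 0.6F_yA_gv) + U_bs·F_u·A_nt = 56.44 kips → 28.2 kips.
Block shear governs: 28.2 kips.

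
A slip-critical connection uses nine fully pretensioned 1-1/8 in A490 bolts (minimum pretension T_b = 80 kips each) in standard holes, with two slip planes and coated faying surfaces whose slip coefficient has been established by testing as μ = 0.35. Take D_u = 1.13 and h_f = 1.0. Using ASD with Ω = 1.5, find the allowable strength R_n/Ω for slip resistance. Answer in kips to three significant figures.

R_n = μ · D_u · h_f · T_b · n_s · n_b = 0.35 × 1.13 × 1.0 × 80 × 2 × 9 = 569.5 kips.
Allowable strength R_n/Ω = 569.5 / 1.5 = 380 kips.

380 kips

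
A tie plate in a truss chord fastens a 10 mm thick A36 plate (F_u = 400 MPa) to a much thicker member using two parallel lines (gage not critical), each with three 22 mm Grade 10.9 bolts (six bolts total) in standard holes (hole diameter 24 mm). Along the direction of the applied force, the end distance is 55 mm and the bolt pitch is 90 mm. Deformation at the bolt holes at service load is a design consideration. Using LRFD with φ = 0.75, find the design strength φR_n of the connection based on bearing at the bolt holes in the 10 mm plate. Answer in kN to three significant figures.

943 kN

Per bolt r_n = 1.2 l_c t F_u ≤ 2.4 d t F_u; upper limit = 2.4 × 22 × 10 × 400 / 1000 = 211.2 kN.
Edge bolt: l_c = 55 − 24/2 = 43 mm → 1.2 × 43 × 10 × 400 / 1000 = 206.4 → r_n = 206.4 kN.
Interior bolts: l_c = 90 − 24 = 66 mm → 1.2 × 66 × 10 × 400 / 1000 = 316.8 → r_n = 211.2 kN.
R_n = 2 × 206.4 + 4 × 211.2 = 1258 kN.
Design strength φR_n = 0.75 × 1258 = 943 kN.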